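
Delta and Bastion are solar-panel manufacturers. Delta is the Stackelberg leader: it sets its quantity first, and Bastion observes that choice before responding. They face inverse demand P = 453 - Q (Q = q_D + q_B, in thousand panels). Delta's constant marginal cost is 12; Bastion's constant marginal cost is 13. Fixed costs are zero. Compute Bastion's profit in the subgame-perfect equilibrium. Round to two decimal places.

The follower Bastion best-responds to any q_D: π_B = (453 - Q)q_B - 13q_B.
∂π_B/∂q_B = 440 - q_D - 2q_B = 0 gives the reaction function q_B = (440 - q_D)/2.
The leader anticipates this reaction. Substituting into P = 453 - Q gives P = 233 - (1/2)q_D, so π_D = (233 - (1/2)q_D)q_D - 12q_D.
Leader FOC: 221 - q_D = 0, so q_D = 221.
Then q_B = (440 - 221)/2 = 219/2.
Price P = 453 - 661/2 = 245/2.
Bastion's profit: (245/2 - 13)·(219/2) = 11990.2500.

11990.25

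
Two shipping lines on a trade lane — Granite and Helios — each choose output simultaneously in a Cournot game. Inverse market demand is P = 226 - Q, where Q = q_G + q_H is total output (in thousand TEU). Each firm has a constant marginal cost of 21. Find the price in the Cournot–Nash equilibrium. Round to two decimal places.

A representative firm's profit is π_i = q_i(226 - Q) - 21q_i.
First-order condition (treating rivals' output as given): 205 - 2q_i - q_j = 0.
By symmetry each firm produces the same amount; substituting q_j = q_i yields q_i = 205/3.
Total output Q = 410/3, so price P = 226 - 410/3 = 268/3.

89.33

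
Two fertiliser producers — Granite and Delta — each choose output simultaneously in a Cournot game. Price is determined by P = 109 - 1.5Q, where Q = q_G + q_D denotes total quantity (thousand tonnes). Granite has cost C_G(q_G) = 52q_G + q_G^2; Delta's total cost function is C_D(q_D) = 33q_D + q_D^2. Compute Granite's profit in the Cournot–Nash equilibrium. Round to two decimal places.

141.24

Granite's profit: π_G = (109 - 1.5Q)q_G - (52q_G + q_G²). Setting ∂π_G/∂q_G = 0: 57 - 5q_G - (3/2)(q_D) = 0.
Delta's profit: π_D = (109 - 1.5Q)q_D - (33q_D + q_D²). Setting ∂π_D/∂q_D = 0: 76 - 5q_D - (3/2)(q_G) = 0.
Rearranging gives the reaction functions q_G = (57 - (3/2)q_D)/5 and q_D = (76 - (3/2)q_G)/5.
Solving the pair: q_G = 684/91, q_D = 1178/91.
Price P = 109 - (3/2)·(266/13) = 1018/13.
Granite's profit: (1018/13)·(684/91) - 52·(684/91) - (684/91)² = 141.2438.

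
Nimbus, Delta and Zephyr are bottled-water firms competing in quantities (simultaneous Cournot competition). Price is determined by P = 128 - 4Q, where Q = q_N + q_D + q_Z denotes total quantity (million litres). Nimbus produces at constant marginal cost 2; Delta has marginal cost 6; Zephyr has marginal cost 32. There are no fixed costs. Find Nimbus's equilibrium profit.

400

Nimbus's profit: π_N = (128 - 4Q)q_N - (2q_N). Setting ∂π_N/∂q_N = 0: 126 - 8q_N - 4(q_D + q_Z) = 0.
Delta's profit: π_D = (128 - 4Q)q_D - (6q_D). Setting ∂π_D/∂q_D = 0: 122 - 8q_D - 4(q_N + q_Z) = 0.
Zephyr's profit: π_Z = (128 - 4Q)q_Z - (32q_Z). Setting ∂π_Z/∂q_Z = 0: 96 - 8q_Z - 4(q_N + q_D) = 0.
Summing all 3 equations gives 344 − 16Q = 0, hence Q = 43/2.
Back-substituting: q_N = (126 − 86)/4 = 10, q_D = (122 − 86)/4 = 9, q_Z = (96 − 86)/4 = 5/2.
Price P = 128 - 4·(43/2) = 42.
Nimbus's profit: (42 - 2)·10 = 400.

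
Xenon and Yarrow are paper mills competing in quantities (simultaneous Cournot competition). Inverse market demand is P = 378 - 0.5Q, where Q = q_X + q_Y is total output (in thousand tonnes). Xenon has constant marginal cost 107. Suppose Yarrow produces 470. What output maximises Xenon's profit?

With the rival's output fixed at 470, Xenon's profit is π_X = (378 - (1/2)·470 - (1/2)q_X)q_X - (107q_X) = (143 - (1/2)q_X)q_X - (107q_X).
∂π_X/∂q_X = 36 - q_X = 0, so q_X = 36.

36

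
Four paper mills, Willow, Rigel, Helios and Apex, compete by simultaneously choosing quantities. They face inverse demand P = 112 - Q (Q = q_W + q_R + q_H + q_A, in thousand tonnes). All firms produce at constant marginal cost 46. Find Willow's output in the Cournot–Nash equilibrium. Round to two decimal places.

13.20

Each firm earns π_i = (112 - Q)q_i - 46q_i.
Setting ∂π_i/∂q_i = 0 with rivals' quantities fixed: 66 - 2q_i - Σ_{j≠i} q_j = 0.
By symmetry each firm produces the same amount; substituting Σ_{j≠i} q_j = 3q_i yields q_i = 66/5.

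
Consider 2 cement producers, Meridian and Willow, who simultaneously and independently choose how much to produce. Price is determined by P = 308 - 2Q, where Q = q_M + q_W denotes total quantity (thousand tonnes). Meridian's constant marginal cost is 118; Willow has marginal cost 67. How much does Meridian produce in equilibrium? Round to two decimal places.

Meridian's profit: π_M = (308 - 2Q)q_M - (118q_M). Setting ∂π_M/∂q_M = 0: 190 - 4q_M - 2(q_W) = 0.
Willow's profit: π_W = (308 - 2Q)q_W - (67q_W). Setting ∂π_W/∂q_W = 0: 241 - 4q_W - 2(q_M) = 0.
So q_M = (190 - 2q_W)/4 and q_W = (241 - 2q_M)/4.
Substituting one into the other gives q_M = 139/6 and q_W = 146/3.

23.17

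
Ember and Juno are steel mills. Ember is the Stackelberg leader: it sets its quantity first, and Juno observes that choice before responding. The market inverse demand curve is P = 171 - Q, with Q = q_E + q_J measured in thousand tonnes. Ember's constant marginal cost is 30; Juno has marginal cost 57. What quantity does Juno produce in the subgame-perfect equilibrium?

15

Solve by backward induction. Given q_E, the follower Juno maximises π_J = (171 - q_E - q_J)q_J - 57q_J.
∂π_J/∂q_J = 114 - q_E - 2q_J = 0 gives the reaction function q_J = (114 - q_E)/2.
Ember substitutes q_J(q_E) into its own profit: π_E = q_E(171 - q_E - (114 - q_E)/2) - 30q_E = (114 - (1/2)q_E)q_E - 30q_E.
Leader FOC: 84 - q_E = 0, so q_E = 84.
Then q_J = (114 - 84)/2 = 15.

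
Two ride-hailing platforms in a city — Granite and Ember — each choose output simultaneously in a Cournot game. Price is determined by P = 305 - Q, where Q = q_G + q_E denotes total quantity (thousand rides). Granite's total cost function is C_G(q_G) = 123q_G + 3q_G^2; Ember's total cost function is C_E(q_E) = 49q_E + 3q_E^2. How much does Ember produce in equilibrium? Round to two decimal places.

29.62

Granite's profit: π_G = (305 - Q)q_G - (123q_G + 3q_G²). Setting ∂π_G/∂q_G = 0: 182 - 8q_G - (q_E) = 0.
Ember's first-order condition: 256 - 8q_E - (q_G) = 0.
Rearranging gives the reaction functions q_G = (182 - q_E)/8 and q_E = (256 - q_G)/8.
Solving the pair: q_G = 400/21, q_E = 622/21.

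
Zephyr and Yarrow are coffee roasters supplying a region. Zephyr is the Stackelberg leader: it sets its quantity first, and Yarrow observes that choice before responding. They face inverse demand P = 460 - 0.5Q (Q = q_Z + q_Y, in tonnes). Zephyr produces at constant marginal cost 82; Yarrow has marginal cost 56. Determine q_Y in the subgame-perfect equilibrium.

Solve by backward induction. Given q_Z, the follower Yarrow maximises π_Y = (460 - (1/2)q_Z - (1/2)q_Y)q_Y - 56q_Y.
∂π_Y/∂q_Y = 404 - (1/2)q_Z - q_Y = 0 gives the reaction function q_Y = (404 - (1/2)q_Z).
The leader anticipates this reaction. Substituting into P = 460 - 0.5Q gives P = 258 - (1/4)q_Z, so π_Z = (258 - (1/4)q_Z)q_Z - 82q_Z.
Leader FOC: 176 - (1/2)q_Z = 0, so q_Z = 352.
Then q_Y = (404 - (1/2)·352) = 228.

228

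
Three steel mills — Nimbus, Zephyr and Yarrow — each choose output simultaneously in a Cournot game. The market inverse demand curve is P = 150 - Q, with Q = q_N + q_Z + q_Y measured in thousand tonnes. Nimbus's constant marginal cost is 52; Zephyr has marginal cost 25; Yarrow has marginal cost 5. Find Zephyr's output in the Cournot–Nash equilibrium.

33

Nimbus's profit: π_N = (150 - Q)q_N - (52q_N). Setting ∂π_N/∂q_N = 0: 98 - 2q_N - (q_Z + q_Y) = 0.
Zephyr's profit: π_Z = (150 - Q)q_Z - (25q_Z). Setting ∂π_Z/∂q_Z = 0: 125 - 2q_Z - (q_N + q_Y) = 0.
Yarrow's profit: π_Y = (150 - Q)q_Y - (5q_Y). Setting ∂π_Y/∂q_Y = 0: 145 - 2q_Y - (q_N + q_Z) = 0.
Summing all 3 equations gives 368 − 4Q = 0, hence Q = 92.
Back-substituting: q_N = (98 − 92) = 6, q_Z = (125 − 92) = 33, q_Y = (145 − 92) = 53.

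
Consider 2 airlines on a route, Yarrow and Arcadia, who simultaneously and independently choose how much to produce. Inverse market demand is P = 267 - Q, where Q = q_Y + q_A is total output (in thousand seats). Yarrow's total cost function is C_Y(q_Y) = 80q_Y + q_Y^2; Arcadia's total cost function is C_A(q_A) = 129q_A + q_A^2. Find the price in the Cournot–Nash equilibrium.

202

Yarrow's profit: π_Y = (267 - Q)q_Y - (80q_Y + q_Y²). Setting ∂π_Y/∂q_Y = 0: 187 - 4q_Y - (q_A) = 0.
Arcadia's first-order condition: 138 - 4q_A - (q_Y) = 0.
So q_Y = (187 - q_A)/4 and q_A = (138 - q_Y)/4.
Substituting one into the other gives q_Y = 122/3 and q_A = 73/3.
Total output Q = 65, so price P = 267 - 65 = 202.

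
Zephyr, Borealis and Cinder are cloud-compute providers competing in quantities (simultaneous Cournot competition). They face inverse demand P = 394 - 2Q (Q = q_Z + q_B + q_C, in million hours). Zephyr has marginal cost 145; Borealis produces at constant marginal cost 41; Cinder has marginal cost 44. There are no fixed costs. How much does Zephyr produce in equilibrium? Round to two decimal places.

Zephyr's profit: π_Z = (394 - 2Q)q_Z - (145q_Z). Setting ∂π_Z/∂q_Z = 0: 249 - 4q_Z - 2(q_B + q_C) = 0.
Borealis's first-order condition: 353 - 4q_B - 2(q_Z + q_C) = 0.
Cinder's first-order condition: 350 - 4q_C - 2(q_Z + q_B) = 0.
Summing all 3 equations gives 952 − 8Q = 0, hence Q = 119.
Back-substituting: q_Z = (249 − 238)/2 = 11/2, q_B = (353 − 238)/2 = 115/2, q_C = (350 − 238)/2 = 56.

5.50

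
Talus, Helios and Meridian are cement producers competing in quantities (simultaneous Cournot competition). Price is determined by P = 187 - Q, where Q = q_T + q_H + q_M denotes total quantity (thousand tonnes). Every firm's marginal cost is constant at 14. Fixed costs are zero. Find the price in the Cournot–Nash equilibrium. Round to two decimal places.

57.25

Each firm earns π_i = (187 - Q)q_i - 14q_i.
First-order condition (treating rivals' output as given): 173 - 2q_i - Σ_{j≠i} q_j = 0.
By symmetry each firm produces the same amount; substituting Σ_{j≠i} q_j = 2q_i yields q_i = 173/4.
Total output Q = 519/4, so price P = 187 - 519/4 = 229/4.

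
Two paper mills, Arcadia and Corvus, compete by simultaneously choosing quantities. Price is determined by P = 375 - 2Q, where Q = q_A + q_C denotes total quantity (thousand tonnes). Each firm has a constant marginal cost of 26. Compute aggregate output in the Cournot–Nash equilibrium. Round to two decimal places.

Each firm earns π_i = (375 - 2Q)q_i - 26q_i.
First-order condition (treating rivals' output as given): 349 - 4q_i - 2q_j = 0.
With identical firms every q_j equals q_i, so q_j = q_i and 349 = 6q_i, giving q_i = 349/6.
Total output Q = 349/6 + 349/6 = 349/3.

116.33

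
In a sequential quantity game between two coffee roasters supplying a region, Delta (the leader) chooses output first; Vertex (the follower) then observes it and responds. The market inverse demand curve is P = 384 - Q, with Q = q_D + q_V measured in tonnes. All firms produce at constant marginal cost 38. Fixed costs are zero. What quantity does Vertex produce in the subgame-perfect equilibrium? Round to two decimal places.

Solve by backward induction. Given q_D, the follower Vertex maximises π_V = (384 - q_D - q_V)q_V - 38q_V.
∂π_V/∂q_V = 346 - q_D - 2q_V = 0 gives the reaction function q_V = (346 - q_D)/2.
The leader anticipates this reaction. Substituting into P = 384 - Q gives P = 211 - (1/2)q_D, so π_D = (211 - (1/2)q_D)q_D - 38q_D.
Maximising: ∂π_D/∂q_D = 173 - q_D = 0, giving q_D = 173.
Then q_V = (346 - 173)/2 = 173/2.

86.50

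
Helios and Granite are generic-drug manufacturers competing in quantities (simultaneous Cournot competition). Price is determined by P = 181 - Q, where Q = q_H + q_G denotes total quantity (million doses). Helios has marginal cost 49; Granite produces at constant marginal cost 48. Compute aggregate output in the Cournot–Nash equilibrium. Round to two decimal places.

Helios's profit: π_H = (181 - Q)q_H - (49q_H). Setting ∂π_H/∂q_H = 0: 132 - 2q_H - (q_G) = 0.
Granite's profit: π_G = (181 - Q)q_G - (48q_G). Setting ∂π_G/∂q_G = 0: 133 - 2q_G - (q_H) = 0.
So q_H = (132 - q_G)/2 and q_G = (133 - q_H)/2.
Solving the pair: q_H = 131/3, q_G = 134/3.
Total output Q = 131/3 + 134/3 = 265/3.

88.33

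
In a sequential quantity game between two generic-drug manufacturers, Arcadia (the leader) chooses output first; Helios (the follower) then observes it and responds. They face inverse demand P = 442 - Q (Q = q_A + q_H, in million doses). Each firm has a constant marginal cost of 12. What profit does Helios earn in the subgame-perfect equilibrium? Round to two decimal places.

11556.25

Solve by backward induction. Given q_A, the follower Helios maximises π_H = (442 - q_A - q_H)q_H - 12q_H.
Follower FOC: 430 - q_A - 2q_H = 0, so q_H(q_A) = (430 - q_A)/2.
The leader anticipates this reaction. Substituting into P = 442 - Q gives P = 227 - (1/2)q_A, so π_A = (227 - (1/2)q_A)q_A - 12q_A.
Maximising: ∂π_A/∂q_A = 215 - q_A = 0, giving q_A = 215.
Then q_H = (430 - 215)/2 = 215/2.
Price P = 442 - 645/2 = 239/2.
Helios's profit: (239/2 - 12)·(215/2) = 11556.2500.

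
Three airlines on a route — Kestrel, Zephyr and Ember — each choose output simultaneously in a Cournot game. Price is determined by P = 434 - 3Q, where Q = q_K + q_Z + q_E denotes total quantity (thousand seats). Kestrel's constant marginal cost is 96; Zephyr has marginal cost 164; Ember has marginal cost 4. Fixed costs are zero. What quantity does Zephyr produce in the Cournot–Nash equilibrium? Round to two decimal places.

Kestrel's profit: π_K = (434 - 3Q)q_K - (96q_K). Setting ∂π_K/∂q_K = 0: 338 - 6q_K - 3(q_Z + q_E) = 0.
Zephyr's first-order condition: 270 - 6q_Z - 3(q_K + q_E) = 0.
Ember's profit: π_E = (434 - 3Q)q_E - (4q_E). Setting ∂π_E/∂q_E = 0: 430 - 6q_E - 3(q_K + q_Z) = 0.
Adding the 3 conditions: 1038 − 6Q − 6Q = 0, i.e. Q = 173/2.
Back-substituting: q_K = (338 − 519/2)/3 = 157/6, q_Z = (270 − 519/2)/3 = 7/2, q_E = (430 − 519/2)/3 = 341/6.

3.50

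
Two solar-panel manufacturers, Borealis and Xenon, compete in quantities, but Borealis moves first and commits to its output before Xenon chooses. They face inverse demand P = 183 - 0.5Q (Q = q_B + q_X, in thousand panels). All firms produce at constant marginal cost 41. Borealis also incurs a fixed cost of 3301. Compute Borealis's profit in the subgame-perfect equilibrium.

1740

The follower Xenon best-responds to any q_B: π_X = (183 - 0.5Q)q_X - 41q_X.
∂π_X/∂q_X = 142 - (1/2)q_B - q_X = 0 gives the reaction function q_X = (142 - (1/2)q_B).
Borealis substitutes q_X(q_B) into its own profit: π_B = q_B(183 - (1/2)q_B - (142 - (1/2)q_B)/2) - 41q_B = (112 - (1/4)q_B)q_B - 41q_B.
Maximising: ∂π_B/∂q_B = 71 - (1/2)q_B = 0, giving q_B = 142.
Then q_X = (142 - (1/2)·142) = 71.
Price P = 183 - (1/2)·213 = 153/2.
Borealis's profit: (153/2 - 41)·142 - 3301 = 1740.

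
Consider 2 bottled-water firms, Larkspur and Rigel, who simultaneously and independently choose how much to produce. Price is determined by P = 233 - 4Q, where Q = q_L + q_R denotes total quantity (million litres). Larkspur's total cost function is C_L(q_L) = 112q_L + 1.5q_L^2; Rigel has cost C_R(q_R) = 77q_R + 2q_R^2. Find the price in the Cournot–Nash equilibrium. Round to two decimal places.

161.97

Larkspur's profit: π_L = (233 - 4Q)q_L - (112q_L + (3/2)q_L²). Setting ∂π_L/∂q_L = 0: 121 - 11q_L - 4(q_R) = 0.
Rigel's first-order condition: 156 - 12q_R - 4(q_L) = 0.
Best responses: q_L = (121 - 4q_R)/11, q_R = (156 - 4q_L)/12.
Solving the pair: q_L = 207/29, q_R = 308/29.
Total output Q = 515/29, so price P = 233 - 4·(515/29) = 161.9655.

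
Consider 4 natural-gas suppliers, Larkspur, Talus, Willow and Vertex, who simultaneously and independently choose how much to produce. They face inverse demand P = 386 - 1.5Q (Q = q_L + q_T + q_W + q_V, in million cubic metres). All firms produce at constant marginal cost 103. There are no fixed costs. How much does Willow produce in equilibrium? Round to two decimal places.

Each firm earns π_i = (386 - 1.5Q)q_i - 103q_i.
Setting ∂π_i/∂q_i = 0 with rivals' quantities fixed: 283 - 3q_i - (3/2)·Σ_{j≠i} q_j = 0.
By symmetry each firm produces the same amount; substituting Σ_{j≠i} q_j = 3q_i yields q_i = 283/(15/2) = 566/15.

37.73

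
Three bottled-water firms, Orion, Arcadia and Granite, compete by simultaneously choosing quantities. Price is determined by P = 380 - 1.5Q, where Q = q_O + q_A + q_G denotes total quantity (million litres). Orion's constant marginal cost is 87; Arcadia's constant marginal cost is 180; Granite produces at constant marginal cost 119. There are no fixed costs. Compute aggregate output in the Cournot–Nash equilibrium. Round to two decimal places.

Orion's profit: π_O = (380 - 1.5Q)q_O - (87q_O). Setting ∂π_O/∂q_O = 0: 293 - 3q_O - (3/2)(q_A + q_G) = 0.
Arcadia's profit: π_A = (380 - 1.5Q)q_A - (180q_A). Setting ∂π_A/∂q_A = 0: 200 - 3q_A - (3/2)(q_O + q_G) = 0.
Granite's profit: π_G = (380 - 1.5Q)q_G - (119q_G). Setting ∂π_G/∂q_G = 0: 261 - 3q_G - (3/2)(q_O + q_A) = 0.
Summing all 3 equations gives 754 − 6Q = 0, hence Q = 377/3.
Back-substituting: q_O = (293 − 377/2)/(3/2) = 209/3, q_A = (200 − 377/2)/(3/2) = 23/3, q_G = (261 − 377/2)/(3/2) = 145/3.
Total output Q = 209/3 + 23/3 + 145/3 = 377/3.

125.67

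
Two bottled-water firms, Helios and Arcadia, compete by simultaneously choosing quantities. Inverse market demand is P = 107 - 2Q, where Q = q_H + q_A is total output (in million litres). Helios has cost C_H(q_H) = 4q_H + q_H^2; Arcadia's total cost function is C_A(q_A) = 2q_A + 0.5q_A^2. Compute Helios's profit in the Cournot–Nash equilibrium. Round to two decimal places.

412.83

Helios's profit: π_H = (107 - 2Q)q_H - (4q_H + q_H²). Setting ∂π_H/∂q_H = 0: 103 - 6q_H - 2(q_A) = 0.
Arcadia's profit: π_A = (107 - 2Q)q_A - (2q_A + (1/2)q_A²). Setting ∂π_A/∂q_A = 0: 105 - 5q_A - 2(q_H) = 0.
Rearranging gives the reaction functions q_H = (103 - 2q_A)/6 and q_A = (105 - 2q_H)/5.
Solving the pair: q_H = 305/26, q_A = 212/13.
Price P = 107 - 2·(729/26) = 662/13.
Helios's profit: (662/13)·(305/26) - 4·(305/26) - (305/26)² = 412.8328.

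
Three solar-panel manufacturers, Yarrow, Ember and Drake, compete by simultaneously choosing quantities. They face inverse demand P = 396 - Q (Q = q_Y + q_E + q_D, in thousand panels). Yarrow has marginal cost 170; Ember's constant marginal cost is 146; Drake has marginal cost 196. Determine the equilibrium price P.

227

Yarrow's profit: π_Y = (396 - Q)q_Y - (170q_Y). Setting ∂π_Y/∂q_Y = 0: 226 - 2q_Y - (q_E + q_D) = 0.
Ember's first-order condition: 250 - 2q_E - (q_Y + q_D) = 0.
Drake's profit: π_D = (396 - Q)q_D - (196q_D). Setting ∂π_D/∂q_D = 0: 200 - 2q_D - (q_Y + q_E) = 0.
Summing all 3 equations gives 676 − 4Q = 0, hence Q = 169.
Back-substituting: q_Y = (226 − 169) = 57, q_E = (250 − 169) = 81, q_D = (200 − 169) = 31.
Total output Q = 169, so price P = 396 - 169 = 227.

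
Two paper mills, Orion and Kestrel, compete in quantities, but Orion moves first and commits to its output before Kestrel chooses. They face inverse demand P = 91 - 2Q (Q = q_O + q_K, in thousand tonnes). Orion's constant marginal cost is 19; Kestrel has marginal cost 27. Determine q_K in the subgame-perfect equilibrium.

6

Solve by backward induction. Given q_O, the follower Kestrel maximises π_K = (91 - 2q_O - 2q_K)q_K - 27q_K.
∂π_K/∂q_K = 64 - 2q_O - 4q_K = 0 gives the reaction function q_K = (64 - 2q_O)/4.
The leader anticipates this reaction. Substituting into P = 91 - 2Q gives P = 59 - q_O, so π_O = (59 - q_O)q_O - 19q_O.
Maximising: ∂π_O/∂q_O = 40 - 2q_O = 0, giving q_O = 20.
Then q_K = (64 - 2·20)/4 = 6.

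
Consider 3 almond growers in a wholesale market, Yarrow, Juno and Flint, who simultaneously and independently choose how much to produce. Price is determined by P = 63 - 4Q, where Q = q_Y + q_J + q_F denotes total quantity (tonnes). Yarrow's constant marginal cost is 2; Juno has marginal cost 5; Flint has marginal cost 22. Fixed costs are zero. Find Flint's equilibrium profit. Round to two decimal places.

0.25

Yarrow's profit: π_Y = (63 - 4Q)q_Y - (2q_Y). Setting ∂π_Y/∂q_Y = 0: 61 - 8q_Y - 4(q_J + q_F) = 0.
Juno's first-order condition: 58 - 8q_J - 4(q_Y + q_F) = 0.
Flint's profit: π_F = (63 - 4Q)q_F - (22q_F). Setting ∂π_F/∂q_F = 0: 41 - 8q_F - 4(q_Y + q_J) = 0.
Adding the 3 first-order conditions: 160 − 16Q = 0, so Q = 10.
Back-substituting: q_Y = (61 − 40)/4 = 21/4, q_J = (58 − 40)/4 = 9/2, q_F = (41 − 40)/4 = 1/4.
Price P = 63 - 4·10 = 23.
Flint's profit: (23 - 22)·(1/4) = 1/4.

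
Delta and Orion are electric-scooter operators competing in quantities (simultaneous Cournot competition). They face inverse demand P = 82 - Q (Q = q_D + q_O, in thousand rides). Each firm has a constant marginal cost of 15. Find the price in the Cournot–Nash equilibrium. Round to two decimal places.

Each firm earns π_i = (82 - Q)q_i - 15q_i.
Setting ∂π_i/∂q_i = 0 with rivals' quantities fixed: 67 - 2q_i - q_j = 0.
With identical firms every q_j equals q_i, so q_j = q_i and 67 = 3q_i, giving q_i = 67/3.
Total output Q = 134/3, so price P = 82 - 134/3 = 112/3.

37.33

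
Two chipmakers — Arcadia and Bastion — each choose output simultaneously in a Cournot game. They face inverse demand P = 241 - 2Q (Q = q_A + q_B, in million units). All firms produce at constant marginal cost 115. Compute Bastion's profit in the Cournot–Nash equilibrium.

A representative firm's profit is π_i = q_i(241 - 2Q) - 115q_i.
Setting ∂π_i/∂q_i = 0 with rivals' quantities fixed: 126 - 4q_i - 2q_j = 0.
By symmetry each firm produces the same amount; substituting q_j = q_i yields q_i = 126/6 = 21.
Price P = 241 - 2·42 = 157.
Bastion's profit: (157 - 115)·21 = 882.

882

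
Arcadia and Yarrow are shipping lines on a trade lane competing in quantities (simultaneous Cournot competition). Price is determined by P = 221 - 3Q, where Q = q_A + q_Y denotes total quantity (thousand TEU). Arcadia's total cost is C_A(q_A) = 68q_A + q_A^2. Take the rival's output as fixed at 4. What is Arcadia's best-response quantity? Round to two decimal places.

17.63

With the rival's output fixed at 4, Arcadia's profit is π_A = (221 - 3·4 - 3q_A)q_A - (68q_A + q_A²) = (209 - 3q_A)q_A - (68q_A + q_A²).
∂π_A/∂q_A = 141 - 8q_A = 0, so q_A = 141/8.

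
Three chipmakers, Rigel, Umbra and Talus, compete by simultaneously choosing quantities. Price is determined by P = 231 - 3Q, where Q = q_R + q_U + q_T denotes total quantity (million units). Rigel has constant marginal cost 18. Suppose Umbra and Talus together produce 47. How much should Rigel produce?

With rivals' combined output fixed at 47, Rigel's profit is π_R = (231 - 3·47 - 3q_R)q_R - (18q_R) = (90 - 3q_R)q_R - (18q_R).
∂π_R/∂q_R = 72 - 6q_R = 0, so q_R = 12.

12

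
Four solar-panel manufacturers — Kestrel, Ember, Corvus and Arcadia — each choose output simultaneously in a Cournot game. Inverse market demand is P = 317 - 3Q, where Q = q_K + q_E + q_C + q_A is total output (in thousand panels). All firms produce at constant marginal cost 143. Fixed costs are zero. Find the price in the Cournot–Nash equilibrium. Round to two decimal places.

Each firm earns π_i = (317 - 3Q)q_i - 143q_i.
Setting ∂π_i/∂q_i = 0 with rivals' quantities fixed: 174 - 6q_i - 3·Σ_{j≠i} q_j = 0.
With identical firms every q_j equals q_i, so Σ_{j≠i} q_j = 3q_i and 174 = 15q_i, giving q_i = 58/5.
Total output Q = 232/5, so price P = 317 - 3·(232/5) = 889/5.

177.80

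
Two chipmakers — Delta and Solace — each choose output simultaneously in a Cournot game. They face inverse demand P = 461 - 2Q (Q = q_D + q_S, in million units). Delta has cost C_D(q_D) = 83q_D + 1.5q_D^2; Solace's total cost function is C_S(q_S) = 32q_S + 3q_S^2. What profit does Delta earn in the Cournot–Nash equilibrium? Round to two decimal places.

Delta's profit: π_D = (461 - 2Q)q_D - (83q_D + (3/2)q_D²). Setting ∂π_D/∂q_D = 0: 378 - 7q_D - 2(q_S) = 0.
Solace's profit: π_S = (461 - 2Q)q_S - (32q_S + 3q_S²). Setting ∂π_S/∂q_S = 0: 429 - 10q_S - 2(q_D) = 0.
So q_D = (378 - 2q_S)/7 and q_S = (429 - 2q_D)/10.
Solving the pair: q_D = 487/11, q_S = 749/22.
Price P = 461 - 2·(1723/22) = 304.3636.
Delta's profit: 304.3636·(487/11) - 83·(487/11) - (3/2)(487/11)² = 6860.2603.

6860.26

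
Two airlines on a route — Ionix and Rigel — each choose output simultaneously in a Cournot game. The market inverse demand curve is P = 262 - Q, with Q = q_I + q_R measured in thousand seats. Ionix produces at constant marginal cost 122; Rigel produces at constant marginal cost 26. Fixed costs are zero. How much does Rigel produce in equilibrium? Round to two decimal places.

110.67

Ionix's profit: π_I = (262 - Q)q_I - (122q_I). Setting ∂π_I/∂q_I = 0: 140 - 2q_I - (q_R) = 0.
Rigel's profit: π_R = (262 - Q)q_R - (26q_R). Setting ∂π_R/∂q_R = 0: 236 - 2q_R - (q_I) = 0.
Rearranging gives the reaction functions q_I = (140 - q_R)/2 and q_R = (236 - q_I)/2.
Substituting one into the other gives q_I = 44/3 and q_R = 332/3.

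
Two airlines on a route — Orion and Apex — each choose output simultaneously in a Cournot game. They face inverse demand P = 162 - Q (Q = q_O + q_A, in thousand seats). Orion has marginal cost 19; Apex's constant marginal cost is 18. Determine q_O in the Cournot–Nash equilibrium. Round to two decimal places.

Orion's profit: π_O = (162 - Q)q_O - (19q_O). Setting ∂π_O/∂q_O = 0: 143 - 2q_O - (q_A) = 0.
Apex's profit: π_A = (162 - Q)q_A - (18q_A). Setting ∂π_A/∂q_A = 0: 144 - 2q_A - (q_O) = 0.
So q_O = (143 - q_A)/2 and q_A = (144 - q_O)/2.
Solving the pair: q_O = 142/3, q_A = 145/3.

47.33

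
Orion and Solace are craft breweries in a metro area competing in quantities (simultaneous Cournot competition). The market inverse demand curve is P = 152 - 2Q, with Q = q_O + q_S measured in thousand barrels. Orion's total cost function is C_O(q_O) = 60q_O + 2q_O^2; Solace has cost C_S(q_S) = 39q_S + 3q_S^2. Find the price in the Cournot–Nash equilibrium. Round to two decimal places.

Orion's profit: π_O = (152 - 2Q)q_O - (60q_O + 2q_O²). Setting ∂π_O/∂q_O = 0: 92 - 8q_O - 2(q_S) = 0.
Solace's first-order condition: 113 - 10q_S - 2(q_O) = 0.
So q_O = (92 - 2q_S)/8 and q_S = (113 - 2q_O)/10.
Substituting one into the other gives q_O = 347/38 and q_S = 180/19.
Total output Q = 707/38, so price P = 152 - 2·(707/38) = 114.7895.

114.79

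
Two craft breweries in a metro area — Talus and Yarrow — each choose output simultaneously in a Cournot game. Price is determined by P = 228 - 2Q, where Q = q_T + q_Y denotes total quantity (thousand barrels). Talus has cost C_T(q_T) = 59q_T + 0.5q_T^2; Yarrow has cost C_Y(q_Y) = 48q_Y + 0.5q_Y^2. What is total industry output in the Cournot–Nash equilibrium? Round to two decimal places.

Talus's profit: π_T = (228 - 2Q)q_T - (59q_T + (1/2)q_T²). Setting ∂π_T/∂q_T = 0: 169 - 5q_T - 2(q_Y) = 0.
Yarrow's first-order condition: 180 - 5q_Y - 2(q_T) = 0.
Best responses: q_T = (169 - 2q_Y)/5, q_Y = (180 - 2q_T)/5.
Solving the pair: q_T = 485/21, q_Y = 562/21.
Total output Q = 485/21 + 562/21 = 349/7.

49.86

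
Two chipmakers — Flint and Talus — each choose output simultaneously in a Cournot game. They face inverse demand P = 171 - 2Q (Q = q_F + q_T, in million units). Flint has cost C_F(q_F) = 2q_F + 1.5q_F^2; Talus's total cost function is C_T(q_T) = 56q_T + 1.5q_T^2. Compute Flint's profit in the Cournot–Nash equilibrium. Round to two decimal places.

Flint's profit: π_F = (171 - 2Q)q_F - (2q_F + (3/2)q_F²). Setting ∂π_F/∂q_F = 0: 169 - 7q_F - 2(q_T) = 0.
Talus's profit: π_T = (171 - 2Q)q_T - (56q_T + (3/2)q_T²). Setting ∂π_T/∂q_T = 0: 115 - 7q_T - 2(q_F) = 0.
Rearranging gives the reaction functions q_F = (169 - 2q_T)/7 and q_T = (115 - 2q_F)/7.
Substituting one into the other gives q_F = 953/45 and q_T = 467/45.
Price P = 171 - 2·(284/9) = 971/9.
Flint's profit: (971/9)·(953/45) - 2·(953/45) - (3/2)(953/45)² = 1569.7440.

1569.74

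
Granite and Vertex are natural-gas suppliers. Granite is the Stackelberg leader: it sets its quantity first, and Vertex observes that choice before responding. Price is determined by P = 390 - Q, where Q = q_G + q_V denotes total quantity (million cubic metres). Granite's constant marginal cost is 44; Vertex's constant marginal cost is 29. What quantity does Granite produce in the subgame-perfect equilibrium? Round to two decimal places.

165.50

Solve by backward induction. Given q_G, the follower Vertex maximises π_V = (390 - q_G - q_V)q_V - 29q_V.
Follower FOC: 361 - q_G - 2q_V = 0, so q_V(q_G) = (361 - q_G)/2.
Granite substitutes q_V(q_G) into its own profit: π_G = q_G(390 - q_G - (361 - q_G)/2) - 44q_G = (419/2 - (1/2)q_G)q_G - 44q_G.
Maximising: ∂π_G/∂q_G = 331/2 - q_G = 0, giving q_G = 331/2.
Then q_V = (361 - 331/2)/2 = 391/4.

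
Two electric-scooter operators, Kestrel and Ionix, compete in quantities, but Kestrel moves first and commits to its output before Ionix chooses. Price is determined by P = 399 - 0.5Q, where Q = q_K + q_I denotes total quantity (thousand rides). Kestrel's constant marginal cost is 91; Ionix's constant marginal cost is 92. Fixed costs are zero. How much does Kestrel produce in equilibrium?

309

Solve by backward induction. Given q_K, the follower Ionix maximises π_I = (399 - (1/2)q_K - (1/2)q_I)q_I - 92q_I.
Follower FOC: 307 - (1/2)q_K - q_I = 0, so q_I(q_K) = (307 - (1/2)q_K).
Kestrel substitutes q_I(q_K) into its own profit: π_K = q_K(399 - (1/2)q_K - (307 - (1/2)q_K)/2) - 91q_K = (491/2 - (1/4)q_K)q_K - 91q_K.
The leader's first-order condition 309/2 - (1/2)q_K = 0 yields q_K = 309.
Then q_I = (307 - (1/2)·309) = 305/2.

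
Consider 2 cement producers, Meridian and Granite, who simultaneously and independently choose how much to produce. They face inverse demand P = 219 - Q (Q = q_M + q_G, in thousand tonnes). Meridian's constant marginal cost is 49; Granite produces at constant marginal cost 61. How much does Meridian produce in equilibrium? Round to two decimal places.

60.67

Meridian's profit: π_M = (219 - Q)q_M - (49q_M). Setting ∂π_M/∂q_M = 0: 170 - 2q_M - (q_G) = 0.
Granite's profit: π_G = (219 - Q)q_G - (61q_G). Setting ∂π_G/∂q_G = 0: 158 - 2q_G - (q_M) = 0.
So q_M = (170 - q_G)/2 and q_G = (158 - q_M)/2.
Substituting one into the other gives q_M = 182/3 and q_G = 146/3.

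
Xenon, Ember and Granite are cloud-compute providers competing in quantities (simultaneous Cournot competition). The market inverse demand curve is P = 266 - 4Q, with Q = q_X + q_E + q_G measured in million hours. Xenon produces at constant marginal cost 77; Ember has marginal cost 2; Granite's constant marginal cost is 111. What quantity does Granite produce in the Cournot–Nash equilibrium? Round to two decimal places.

0.75

Xenon's profit: π_X = (266 - 4Q)q_X - (77q_X). Setting ∂π_X/∂q_X = 0: 189 - 8q_X - 4(q_E + q_G) = 0.
Ember's first-order condition: 264 - 8q_E - 4(q_X + q_G) = 0.
Granite's profit: π_G = (266 - 4Q)q_G - (111q_G). Setting ∂π_G/∂q_G = 0: 155 - 8q_G - 4(q_X + q_E) = 0.
Adding the 3 conditions: 608 − 8Q − 8Q = 0, i.e. Q = 38.
Back-substituting: q_X = (189 − 152)/4 = 37/4, q_E = (264 − 152)/4 = 28, q_G = (155 − 152)/4 = 3/4.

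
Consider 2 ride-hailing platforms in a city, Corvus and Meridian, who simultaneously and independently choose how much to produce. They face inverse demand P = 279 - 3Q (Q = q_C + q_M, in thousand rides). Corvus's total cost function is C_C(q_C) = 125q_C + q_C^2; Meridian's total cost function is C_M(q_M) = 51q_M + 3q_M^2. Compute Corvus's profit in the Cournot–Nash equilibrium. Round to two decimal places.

Corvus's profit: π_C = (279 - 3Q)q_C - (125q_C + q_C²). Setting ∂π_C/∂q_C = 0: 154 - 8q_C - 3(q_M) = 0.
Meridian's first-order condition: 228 - 12q_M - 3(q_C) = 0.
Best responses: q_C = (154 - 3q_M)/8, q_M = (228 - 3q_C)/12.
Substituting one into the other gives q_C = 388/29 and q_M = 454/29.
Price P = 279 - 3·(842/29) = 191.8966.
Corvus's profit: 191.8966·(388/29) - 125·(388/29) - (388/29)² = 716.0238.

716.02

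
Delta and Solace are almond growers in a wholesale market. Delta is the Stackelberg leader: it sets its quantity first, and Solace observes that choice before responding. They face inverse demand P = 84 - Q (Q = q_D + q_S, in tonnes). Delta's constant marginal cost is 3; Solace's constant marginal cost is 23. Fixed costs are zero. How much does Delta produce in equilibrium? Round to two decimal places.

50.50

The follower Solace best-responds to any q_D: π_S = (84 - Q)q_S - 23q_S.
Setting the follower's marginal profit to zero, 61 - q_D - 2q_S = 0, i.e. q_S = (61 - q_D)/2.
The leader anticipates this reaction. Substituting into P = 84 - Q gives P = 107/2 - (1/2)q_D, so π_D = (107/2 - (1/2)q_D)q_D - 3q_D.
Leader FOC: 101/2 - q_D = 0, so q_D = 101/2.
Then q_S = (61 - 101/2)/2 = 21/4.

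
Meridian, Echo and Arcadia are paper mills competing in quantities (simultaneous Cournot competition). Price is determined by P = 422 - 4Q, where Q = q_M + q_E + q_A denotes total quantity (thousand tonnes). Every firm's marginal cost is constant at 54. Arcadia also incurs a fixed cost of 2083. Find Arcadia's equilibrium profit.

33

A representative firm's profit is π_i = q_i(422 - 4Q) - 54q_i.
Setting ∂π_i/∂q_i = 0 with rivals' quantities fixed: 368 - 8q_i - 4·Σ_{j≠i} q_j = 0.
By symmetry each firm produces the same amount; substituting Σ_{j≠i} q_j = 2q_i yields q_i = 368/16 = 23.
Price P = 422 - 4·69 = 146.
Arcadia's profit: (146 - 54)·23 - 2083 = 33.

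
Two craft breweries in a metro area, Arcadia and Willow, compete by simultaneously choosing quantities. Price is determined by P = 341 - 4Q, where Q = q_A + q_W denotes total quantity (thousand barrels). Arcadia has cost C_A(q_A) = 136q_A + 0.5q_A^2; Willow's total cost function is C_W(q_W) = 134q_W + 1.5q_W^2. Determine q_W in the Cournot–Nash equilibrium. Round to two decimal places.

Arcadia's profit: π_A = (341 - 4Q)q_A - (136q_A + (1/2)q_A²). Setting ∂π_A/∂q_A = 0: 205 - 9q_A - 4(q_W) = 0.
Willow's first-order condition: 207 - 11q_W - 4(q_A) = 0.
Best responses: q_A = (205 - 4q_W)/9, q_W = (207 - 4q_A)/11.
Solving the pair: q_A = 1427/83, q_W = 1043/83.

12.57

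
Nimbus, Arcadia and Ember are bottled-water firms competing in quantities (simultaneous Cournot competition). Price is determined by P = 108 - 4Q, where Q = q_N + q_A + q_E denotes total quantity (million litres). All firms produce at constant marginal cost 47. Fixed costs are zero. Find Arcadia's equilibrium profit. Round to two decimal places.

58.14

A representative firm's profit is π_i = q_i(108 - 4Q) - 47q_i.
First-order condition (treating rivals' output as given): 61 - 8q_i - 4·Σ_{j≠i} q_j = 0.
By symmetry each firm produces the same amount; substituting Σ_{j≠i} q_j = 2q_i yields q_i = 61/16.
Price P = 108 - 4·(183/16) = 249/4.
Arcadia's profit: (249/4 - 47)·(61/16) = 58.1406.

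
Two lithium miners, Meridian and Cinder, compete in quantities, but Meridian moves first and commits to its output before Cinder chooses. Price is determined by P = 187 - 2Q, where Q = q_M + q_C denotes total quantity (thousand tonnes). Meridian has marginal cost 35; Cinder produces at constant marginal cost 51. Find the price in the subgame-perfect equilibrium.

The follower Cinder best-responds to any q_M: π_C = (187 - 2Q)q_C - 51q_C.
Follower FOC: 136 - 2q_M - 4q_C = 0, so q_C(q_M) = (136 - 2q_M)/4.
The leader anticipates this reaction. Substituting into P = 187 - 2Q gives P = 119 - q_M, so π_M = (119 - q_M)q_M - 35q_M.
Maximising: ∂π_M/∂q_M = 84 - 2q_M = 0, giving q_M = 42.
Then q_C = (136 - 2·42)/4 = 13.
Total output Q = 55, so price P = 187 - 2·55 = 77.

77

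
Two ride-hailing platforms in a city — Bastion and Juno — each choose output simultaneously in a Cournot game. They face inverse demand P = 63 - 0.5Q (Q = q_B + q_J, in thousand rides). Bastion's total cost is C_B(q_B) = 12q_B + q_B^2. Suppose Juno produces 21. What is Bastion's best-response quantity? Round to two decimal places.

With the rival's output fixed at 21, Bastion's profit is π_B = (63 - (1/2)·21 - (1/2)q_B)q_B - (12q_B + q_B²) = (105/2 - (1/2)q_B)q_B - (12q_B + q_B²).
∂π_B/∂q_B = 81/2 - 3q_B = 0, so q_B = 27/2.

13.50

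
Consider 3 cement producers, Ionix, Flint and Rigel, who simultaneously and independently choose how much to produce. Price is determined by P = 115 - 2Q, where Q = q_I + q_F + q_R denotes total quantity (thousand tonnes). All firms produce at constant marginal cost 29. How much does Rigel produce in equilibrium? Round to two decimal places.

Each firm earns π_i = (115 - 2Q)q_i - 29q_i.
Setting ∂π_i/∂q_i = 0 with rivals' quantities fixed: 86 - 4q_i - 2·Σ_{j≠i} q_j = 0.
With identical firms every q_j equals q_i, so Σ_{j≠i} q_j = 2q_i and 86 = 8q_i, giving q_i = 43/4.

10.75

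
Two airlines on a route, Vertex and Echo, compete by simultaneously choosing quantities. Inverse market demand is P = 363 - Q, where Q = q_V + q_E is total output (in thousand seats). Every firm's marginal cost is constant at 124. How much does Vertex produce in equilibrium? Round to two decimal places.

Each firm earns π_i = (363 - Q)q_i - 124q_i.
First-order condition (treating rivals' output as given): 239 - 2q_i - q_j = 0.
By symmetry each firm produces the same amount; substituting q_j = q_i yields q_i = 239/3.

79.67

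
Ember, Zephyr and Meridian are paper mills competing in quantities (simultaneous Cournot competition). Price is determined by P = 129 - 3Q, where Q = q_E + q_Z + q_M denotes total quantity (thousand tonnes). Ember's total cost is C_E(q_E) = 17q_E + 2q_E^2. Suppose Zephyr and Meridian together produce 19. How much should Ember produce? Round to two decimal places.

5.50

With rivals' combined output fixed at 19, Ember's profit is π_E = (129 - 3·19 - 3q_E)q_E - (17q_E + 2q_E²) = (72 - 3q_E)q_E - (17q_E + 2q_E²).
∂π_E/∂q_E = 55 - 10q_E = 0, so q_E = 11/2.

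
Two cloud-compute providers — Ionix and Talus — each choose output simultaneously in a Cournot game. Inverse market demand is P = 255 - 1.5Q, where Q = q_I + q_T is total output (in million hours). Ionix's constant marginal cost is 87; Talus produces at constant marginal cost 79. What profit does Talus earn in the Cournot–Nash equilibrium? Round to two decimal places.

Ionix's profit: π_I = (255 - 1.5Q)q_I - (87q_I). Setting ∂π_I/∂q_I = 0: 168 - 3q_I - (3/2)(q_T) = 0.
Talus's profit: π_T = (255 - 1.5Q)q_T - (79q_T). Setting ∂π_T/∂q_T = 0: 176 - 3q_T - (3/2)(q_I) = 0.
Rearranging gives the reaction functions q_I = (168 - (3/2)q_T)/3 and q_T = (176 - (3/2)q_I)/3.
Substituting one into the other gives q_I = 320/9 and q_T = 368/9.
Price P = 255 - (3/2)·(688/9) = 421/3.
Talus's profit: (421/3 - 79)·(368/9) = 2507.8519.

2507.85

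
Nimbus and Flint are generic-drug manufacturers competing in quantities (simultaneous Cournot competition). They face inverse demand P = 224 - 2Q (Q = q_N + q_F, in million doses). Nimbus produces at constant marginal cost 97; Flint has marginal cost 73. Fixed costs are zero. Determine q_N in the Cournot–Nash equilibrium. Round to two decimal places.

Nimbus's profit: π_N = (224 - 2Q)q_N - (97q_N). Setting ∂π_N/∂q_N = 0: 127 - 4q_N - 2(q_F) = 0.
Flint's first-order condition: 151 - 4q_F - 2(q_N) = 0.
Best responses: q_N = (127 - 2q_F)/4, q_F = (151 - 2q_N)/4.
Substituting one into the other gives q_N = 103/6 and q_F = 175/6.

17.17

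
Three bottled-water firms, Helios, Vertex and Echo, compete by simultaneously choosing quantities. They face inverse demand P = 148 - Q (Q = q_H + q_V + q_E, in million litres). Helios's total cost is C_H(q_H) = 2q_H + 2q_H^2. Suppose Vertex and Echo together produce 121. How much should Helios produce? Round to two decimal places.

With rivals' combined output fixed at 121, Helios's profit is π_H = (148 - 121 - q_H)q_H - (2q_H + 2q_H²) = (27 - q_H)q_H - (2q_H + 2q_H²).
∂π_H/∂q_H = 25 - 6q_H = 0, so q_H = 25/6.

4.17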